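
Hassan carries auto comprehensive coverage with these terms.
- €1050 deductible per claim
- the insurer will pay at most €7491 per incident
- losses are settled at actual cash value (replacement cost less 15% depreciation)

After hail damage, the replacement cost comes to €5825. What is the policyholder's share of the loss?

Actual cash value after 15% depreciation: €5825 × 85% = €4951.25.
Less the €1050 deductible: €4951.25 − €1050 = €3901.25.
€3901.25 is within the €7491 limit, so the insurer pays €3901.25.
The policyholder bears the rest of the original loss: €5825 − €3901.25 = €1923.75.

€1923.75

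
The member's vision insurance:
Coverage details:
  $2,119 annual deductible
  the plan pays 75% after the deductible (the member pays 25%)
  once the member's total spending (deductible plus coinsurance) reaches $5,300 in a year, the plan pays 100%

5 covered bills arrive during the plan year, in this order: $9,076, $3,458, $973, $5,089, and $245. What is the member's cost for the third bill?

Bill 1, $9,076: deductible takes $2,119, $6,957 remains; 25% of $6,957 = $1,739.25. Cost to member: $3,858.25. OOP to date $3,858.25.
Bill 2, $3,458: deductible already satisfied, so member's share is 25% × $3,458 = $864.50. Member owes $864.50 (running OOP $4,722.75).
Bill 3, $973: deductible already satisfied, so member's share is 25% × $973 = $243.25. Member pays $243.25; OOP now $4,966.

$243.25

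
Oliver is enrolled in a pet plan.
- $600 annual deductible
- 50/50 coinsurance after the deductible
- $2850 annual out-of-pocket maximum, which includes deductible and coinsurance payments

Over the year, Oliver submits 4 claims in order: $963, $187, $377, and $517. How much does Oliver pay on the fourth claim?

$258.50

Claim 1 — $963: deductible takes $600, $363 remains; owner's 50% is $181.50. Owner owes $781.50 (running OOP $781.50).
Claim 2 — $187: deductible already satisfied, so owner's share is 50% × $187 = $93.50. Owner owes $93.50 (running OOP $875).
Claim 3 — $377: deductible already satisfied, so owner's share is 50% × $377 = $188.50. Owner pays $188.50; OOP now $1063.50.
Claim 4 — $517: deductible already satisfied, so owner's share is 50% × $517 = $258.50. Cost to owner: $258.50. OOP to date $1322.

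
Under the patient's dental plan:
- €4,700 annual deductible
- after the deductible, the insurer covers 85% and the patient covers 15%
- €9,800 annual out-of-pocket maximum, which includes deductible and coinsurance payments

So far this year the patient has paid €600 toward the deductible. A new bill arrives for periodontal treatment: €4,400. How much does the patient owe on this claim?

Deductible still to meet: €4,700 − €600 = €4,100.
After the €4,100 deductible portion, €4,400 − €4,100 = €300 is subject to coinsurance.
Patient's 15% share of €300 is €45.
That puts the patient's cost at €4,100 + €45 = €4,145 before any cap.
Cumulative spending €600 + €4,145 = €4,745 stays under the €9,800 maximum.

€4,145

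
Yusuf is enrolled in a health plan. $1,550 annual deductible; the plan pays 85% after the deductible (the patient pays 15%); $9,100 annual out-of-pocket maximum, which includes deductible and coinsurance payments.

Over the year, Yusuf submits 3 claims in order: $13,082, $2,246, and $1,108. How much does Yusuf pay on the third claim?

$166.20

Claim 1 — $13,082: $1,550 to deductible, leaving $11,532; patient's 15% is $1,729.80. Patient pays $3,279.80; OOP now $3,279.80.
Claim 2 — $2,246: deductible already satisfied, so patient's share is 15% × $2,246 = $336.90. Patient owes $336.90 (running OOP $3,616.70).
Claim 3 — $1,108: 15% coinsurance on $1,108 = $166.20. Patient owes $166.20 (running OOP $3,782.90).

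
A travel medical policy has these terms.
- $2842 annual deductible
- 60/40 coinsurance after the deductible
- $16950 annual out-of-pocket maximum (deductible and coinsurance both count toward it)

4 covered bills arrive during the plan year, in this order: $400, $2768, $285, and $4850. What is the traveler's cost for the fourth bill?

$1940

#1 ($400): all of it applies to the deductible. Traveler owes $400 (running OOP $400).
#2 ($2768): deductible takes $2442, $326 remains; traveler's 40% is $130.40. Traveler pays $2572.40; OOP now $2972.40.
#3 ($285): 40% coinsurance on $285 = $114. Cost to traveler: $114. OOP to date $3086.40.
#4 ($4850): deductible met; 40% of $4850 = $1940. Traveler pays $1940; OOP now $5026.40.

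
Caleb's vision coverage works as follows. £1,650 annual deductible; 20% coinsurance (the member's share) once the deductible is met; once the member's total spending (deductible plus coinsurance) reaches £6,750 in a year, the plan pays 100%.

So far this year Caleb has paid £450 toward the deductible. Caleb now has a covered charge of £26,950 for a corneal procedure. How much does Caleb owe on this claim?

Remaining deductible: £1,650 − £450 = £1,200.
The remaining £25,750 (= £26,950 − £1,200) moves to coinsurance.
20% of £25,750 = £5,150 falls to the member.
Member responsibility before any cap: £1,200 + £5,150 = £6,350.
Year-to-date out-of-pocket would reach £450 + £6,350 = £6,800, above the £6,750 maximum, so the member pays only £6,750 − £450 = £6,300.

£6,300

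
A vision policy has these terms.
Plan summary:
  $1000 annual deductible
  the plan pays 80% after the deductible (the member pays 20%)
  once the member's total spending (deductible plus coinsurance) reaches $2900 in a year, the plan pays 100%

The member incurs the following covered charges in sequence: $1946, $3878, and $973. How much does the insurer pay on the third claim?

$778.40

Bill 1, $1946: deductible takes $1000, $946 remains; 20% of $946 = $189.20. Member pays $1189.20; OOP now $1189.20. Insurer: $1946 − $1189.20 = $756.80.
Bill 2, $3878: deductible met; 20% of $3878 = $775.60. Member owes $775.60 (running OOP $1964.80). Plan pays $3878 − $775.60 = $3102.40.
Bill 3, $973: deductible met; 20% of $973 = $194.60. Member pays $194.60; OOP now $2159.40. Insurer: $973 − $194.60 = $778.40.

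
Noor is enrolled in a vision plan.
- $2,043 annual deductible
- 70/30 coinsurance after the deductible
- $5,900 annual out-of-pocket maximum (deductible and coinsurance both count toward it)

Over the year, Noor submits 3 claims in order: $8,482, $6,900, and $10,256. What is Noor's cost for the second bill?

#1 ($8,482): $2,043 finishes the deductible; $6,439 goes to coinsurance; coinsurance $6,439 × 30% = $1,931.70. Member pays $3,974.70; OOP now $3,974.70.
#2 ($6,900): deductible met; 30% of $6,900 = $2,070. OOP would hit $6,044.70 > $5,900, so the cap limits the member to $5,900 − $3,974.70 = $1,925.30.

$1,925.30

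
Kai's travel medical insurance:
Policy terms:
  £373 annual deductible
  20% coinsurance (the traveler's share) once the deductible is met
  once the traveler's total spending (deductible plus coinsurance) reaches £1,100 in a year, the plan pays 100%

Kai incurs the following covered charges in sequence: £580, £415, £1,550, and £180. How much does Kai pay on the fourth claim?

Claim 1 — £580: deductible takes £373, £207 remains; traveler's 20% is £41.40. Traveler owes £414.40 (running OOP £414.40).
Claim 2 — £415: deductible met; 20% of £415 = £83. Traveler pays £83; OOP now £497.40.
Claim 3 — £1,550: deductible already satisfied, so traveler's share is 20% × £1,550 = £310. Traveler owes £310 (running OOP £807.40).
Claim 4 — £180: deductible already satisfied, so traveler's share is 20% × £180 = £36. Traveler pays £36; OOP now £843.40.

£36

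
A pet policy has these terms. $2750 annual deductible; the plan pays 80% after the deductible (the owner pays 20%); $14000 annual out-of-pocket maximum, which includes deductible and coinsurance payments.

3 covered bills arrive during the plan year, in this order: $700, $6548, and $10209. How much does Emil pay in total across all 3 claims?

Claim 1 ($700): all of it applies to the deductible. Cost to owner: $700. OOP to date $700.
Claim 2 ($6548): $2050 finishes the deductible; $4498 goes to coinsurance; coinsurance $4498 × 20% = $899.60. Owner pays $2949.60; OOP now $3649.60.
Claim 3 ($10209): 20% coinsurance on $10209 = $2041.80. Cost to owner: $2041.80. OOP to date $5691.40.
Summing the owner's payments: $700 + $2949.60 + $2041.80 = $5691.40.

$5691.40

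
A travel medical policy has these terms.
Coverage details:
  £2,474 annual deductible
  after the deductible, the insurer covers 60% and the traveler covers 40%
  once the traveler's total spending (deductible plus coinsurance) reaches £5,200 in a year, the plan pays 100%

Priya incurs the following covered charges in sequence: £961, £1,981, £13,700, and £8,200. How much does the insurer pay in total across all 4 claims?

£19,642

Claim 1 (£961): all of it applies to the deductible. Cost to traveler: £961. OOP to date £961. Insurer: £961 − £961 = £0.
Claim 2 (£1,981): £1,513 finishes the deductible; £468 goes to coinsurance; traveler's 40% is £187.20. Traveler pays £1,700.20; OOP now £2,661.20. Insurer: £1,981 − £1,700.20 = £280.80.
Claim 3 (£13,700): 40% coinsurance on £13,700 = £5,480. OOP would hit £8,141.20 > £5,200, so the cap limits the traveler to £5,200 − £2,661.20 = £2,538.80. Plan pays £13,700 − £2,538.80 = £11,161.20.
Claim 4 (£8,200): deductible met; 40% of £8,200 = £3,280. That would push OOP to £8,480, over the £5,200 cap, so traveler pays £5,200 − £5,200 = £0. Insurer: £8,200 − £0 = £8,200.
Insurer total: £0 + £280.80 + £11,161.20 + £8,200 = £19,642.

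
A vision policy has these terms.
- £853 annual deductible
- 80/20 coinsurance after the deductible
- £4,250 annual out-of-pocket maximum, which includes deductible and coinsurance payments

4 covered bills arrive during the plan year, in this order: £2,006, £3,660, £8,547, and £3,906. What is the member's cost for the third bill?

£1,709.40

#1 (£2,006): deductible takes £853, £1,153 remains; member's 20% is £230.60. Member pays £1,083.60; OOP now £1,083.60.
#2 (£3,660): deductible already satisfied, so member's share is 20% × £3,660 = £732. Cost to member: £732. OOP to date £1,815.60.
#3 (£8,547): 20% coinsurance on £8,547 = £1,709.40. Cost to member: £1,709.40. OOP to date £3,525.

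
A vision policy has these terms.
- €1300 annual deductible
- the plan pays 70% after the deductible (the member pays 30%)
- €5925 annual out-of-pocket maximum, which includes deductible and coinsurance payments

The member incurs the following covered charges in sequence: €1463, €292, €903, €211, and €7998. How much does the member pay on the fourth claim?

#1 (€1463): €1300 to deductible, leaving €163; coinsurance €163 × 30% = €48.90. Cost to member: €1348.90. OOP to date €1348.90.
#2 (€292): deductible met; 30% of €292 = €87.60. Member owes €87.60 (running OOP €1436.50).
#3 (€903): deductible met; 30% of €903 = €270.90. Member pays €270.90; OOP now €1707.40.
#4 (€211): deductible met; 30% of €211 = €63.30. Member pays €63.30; OOP now €1770.70.

€63.30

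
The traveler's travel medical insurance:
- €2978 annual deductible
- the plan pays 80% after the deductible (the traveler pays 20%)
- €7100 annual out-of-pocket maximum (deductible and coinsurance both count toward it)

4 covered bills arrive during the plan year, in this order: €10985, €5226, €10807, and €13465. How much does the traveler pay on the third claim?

€1475.40

Bill 1, €10985: €2978 finishes the deductible; €8007 goes to coinsurance; coinsurance €8007 × 20% = €1601.40. Traveler pays €4579.40; OOP now €4579.40.
Bill 2, €5226: deductible met; 20% of €5226 = €1045.20. Traveler pays €1045.20; OOP now €5624.60.
Bill 3, €10807: deductible met; 20% of €10807 = €2161.40. That would push OOP to €7786, over the €7100 cap, so traveler pays €7100 − €5624.60 = €1475.40.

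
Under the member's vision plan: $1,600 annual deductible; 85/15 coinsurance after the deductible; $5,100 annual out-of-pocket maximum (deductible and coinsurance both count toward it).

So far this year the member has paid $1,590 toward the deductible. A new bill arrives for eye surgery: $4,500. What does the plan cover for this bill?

$3,816.50

$1,590 of the $1,600 deductible is already met, leaving $10.
That leaves $4,500 − $10 = $4,490 for coinsurance.
Member's 15% share of $4,490 is $673.50.
That puts the member's cost at $10 + $673.50 = $683.50 before any cap.
Total out-of-pocket so far would be $1,590 + $683.50 = $2,273.50, below the $5,100 cap — no reduction.
Insurer pays the balance: $4,500 − $683.50 = $3,816.50.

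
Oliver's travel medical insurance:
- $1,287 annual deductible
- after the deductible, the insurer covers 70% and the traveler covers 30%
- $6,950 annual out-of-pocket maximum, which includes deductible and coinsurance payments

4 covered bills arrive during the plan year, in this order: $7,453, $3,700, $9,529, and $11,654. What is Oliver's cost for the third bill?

Claim 1 — $7,453: $1,287 finishes the deductible; $6,166 goes to coinsurance; 30% of $6,166 = $1,849.80. Traveler owes $3,136.80 (running OOP $3,136.80).
Claim 2 — $3,700: deductible already satisfied, so traveler's share is 30% × $3,700 = $1,110. Traveler owes $1,110 (running OOP $4,246.80).
Claim 3 — $9,529: 30% coinsurance on $9,529 = $2,858.70. That would push OOP to $7,105.50, over the $6,950 cap, so traveler pays $6,950 − $4,246.80 = $2,703.20.

$2,703.20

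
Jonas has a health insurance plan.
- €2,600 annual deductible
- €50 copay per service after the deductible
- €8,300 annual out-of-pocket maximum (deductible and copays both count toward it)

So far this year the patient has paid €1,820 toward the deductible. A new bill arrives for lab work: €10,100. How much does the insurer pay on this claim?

€9,270

€1,820 of the €2,600 deductible is already met, leaving €780.
After the €780 deductible portion, €10,100 − €780 = €9,320 is subject to the copay.
Copay on this service: €50.
So the patient owes €780 + €50 = €830 before any cap.
Cumulative spending €1,820 + €830 = €2,650 stays under the €8,300 maximum.
The plan picks up €10,100 − €830 = €9,270.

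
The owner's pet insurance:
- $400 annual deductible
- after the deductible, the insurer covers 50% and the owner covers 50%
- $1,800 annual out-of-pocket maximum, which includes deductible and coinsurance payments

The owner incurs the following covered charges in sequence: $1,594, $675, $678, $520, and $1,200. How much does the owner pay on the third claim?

Bill 1, $1,594: $400 finishes the deductible; $1,194 goes to coinsurance; coinsurance $1,194 × 50% = $597. Owner owes $997 (running OOP $997).
Bill 2, $675: deductible met; 50% of $675 = $337.50. Owner pays $337.50; OOP now $1,334.50.
Bill 3, $678: deductible met; 50% of $678 = $339. Owner owes $339 (running OOP $1,673.50).

$339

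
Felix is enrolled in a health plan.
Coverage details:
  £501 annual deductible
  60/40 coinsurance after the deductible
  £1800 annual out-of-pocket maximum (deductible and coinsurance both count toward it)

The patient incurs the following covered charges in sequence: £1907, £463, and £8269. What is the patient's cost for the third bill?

Claim 1 — £1907: £501 to deductible, leaving £1406; patient's 40% is £562.40. Patient pays £1063.40; OOP now £1063.40.
Claim 2 — £463: deductible met; 40% of £463 = £185.20. Patient pays £185.20; OOP now £1248.60.
Claim 3 — £8269: 40% coinsurance on £8269 = £3307.60. OOP would hit £4556.20 > £1800, so the cap limits the patient to £1800 − £1248.60 = £551.40.

£551.40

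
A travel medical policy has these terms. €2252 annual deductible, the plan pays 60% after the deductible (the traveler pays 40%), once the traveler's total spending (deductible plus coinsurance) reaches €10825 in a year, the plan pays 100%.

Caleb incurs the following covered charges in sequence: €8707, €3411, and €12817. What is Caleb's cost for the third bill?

€4626.60

Claim 1 — €8707: €2252 finishes the deductible; €6455 goes to coinsurance; traveler's 40% is €2582. Traveler owes €4834 (running OOP €4834).
Claim 2 — €3411: deductible already satisfied, so traveler's share is 40% × €3411 = €1364.40. Cost to traveler: €1364.40. OOP to date €6198.40.
Claim 3 — €12817: deductible already satisfied, so traveler's share is 40% × €12817 = €5126.80. That would push OOP to €11325.20, over the €10825 cap, so traveler pays €10825 − €6198.40 = €4626.60.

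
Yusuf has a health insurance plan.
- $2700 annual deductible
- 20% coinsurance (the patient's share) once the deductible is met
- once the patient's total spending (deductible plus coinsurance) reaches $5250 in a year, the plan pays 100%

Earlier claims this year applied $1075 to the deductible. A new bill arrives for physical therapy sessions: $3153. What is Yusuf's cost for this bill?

$1930.60

$1075 of the $2700 deductible is already met, leaving $1625.
After the $1625 deductible portion, $3153 − $1625 = $1528 is subject to coinsurance.
Coinsurance: $1528 × 20% = $305.60.
So the patient owes $1625 + $305.60 = $1930.60 before any cap.
Cumulative spending $1075 + $1930.60 = $3005.60 stays under the $5250 maximum.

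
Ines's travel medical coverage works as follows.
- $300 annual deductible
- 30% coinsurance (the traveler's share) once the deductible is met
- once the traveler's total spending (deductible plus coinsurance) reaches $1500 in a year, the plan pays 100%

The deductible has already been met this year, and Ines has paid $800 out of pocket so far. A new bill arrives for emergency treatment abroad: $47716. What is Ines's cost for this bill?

With the deductible met, the entire $47716 is subject to coinsurance.
Coinsurance: $47716 × 30% = $14314.80.
Year-to-date out-of-pocket would reach $800 + $14314.80 = $15114.80, above the $1500 maximum, so the traveler pays only $1500 − $800 = $700.

$700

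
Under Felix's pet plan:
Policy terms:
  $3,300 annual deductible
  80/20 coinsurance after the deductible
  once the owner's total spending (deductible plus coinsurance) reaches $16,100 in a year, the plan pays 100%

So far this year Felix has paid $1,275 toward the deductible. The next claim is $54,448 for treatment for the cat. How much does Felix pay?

Deductible still to meet: $3,300 − $1,275 = $2,025.
The remaining $52,423 (= $54,448 − $2,025) moves to coinsurance.
Owner's 20% share of $52,423 is $10,484.60.
That puts the owner's cost at $2,025 + $10,484.60 = $12,509.60 before any cap.
Year-to-date out-of-pocket becomes $1,275 + $12,509.60 = $13,784.60, still under the $16,100 maximum, so no cap applies.

$12,509.60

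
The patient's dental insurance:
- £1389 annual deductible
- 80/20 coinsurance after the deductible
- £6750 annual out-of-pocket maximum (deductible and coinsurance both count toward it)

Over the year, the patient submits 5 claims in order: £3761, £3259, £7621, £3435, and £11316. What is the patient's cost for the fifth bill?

Claim 1 (£3761): £1389 to deductible, leaving £2372; 20% of £2372 = £474.40. Patient owes £1863.40 (running OOP £1863.40).
Claim 2 (£3259): 20% coinsurance on £3259 = £651.80. Cost to patient: £651.80. OOP to date £2515.20.
Claim 3 (£7621): deductible met; 20% of £7621 = £1524.20. Patient owes £1524.20 (running OOP £4039.40).
Claim 4 (£3435): deductible already satisfied, so patient's share is 20% × £3435 = £687. Patient owes £687 (running OOP £4726.40).
Claim 5 (£11316): deductible met; 20% of £11316 = £2263.20. Adding that to £4726.40 gives £6989.60, past the £6750 cap; patient pays only £6750 − £4726.40 = £2023.60.

£2023.60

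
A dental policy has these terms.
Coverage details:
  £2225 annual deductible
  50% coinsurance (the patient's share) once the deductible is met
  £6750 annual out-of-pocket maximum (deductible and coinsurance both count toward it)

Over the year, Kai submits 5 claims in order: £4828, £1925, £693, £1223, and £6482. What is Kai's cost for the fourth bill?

£611.50

Claim 1 — £4828: £2225 to deductible, leaving £2603; 50% of £2603 = £1301.50. Cost to patient: £3526.50. OOP to date £3526.50.
Claim 2 — £1925: deductible met; 50% of £1925 = £962.50. Cost to patient: £962.50. OOP to date £4489.
Claim 3 — £693: 50% coinsurance on £693 = £346.50. Cost to patient: £346.50. OOP to date £4835.50.
Claim 4 — £1223: deductible already satisfied, so patient's share is 50% × £1223 = £611.50. Patient owes £611.50 (running OOP £5447).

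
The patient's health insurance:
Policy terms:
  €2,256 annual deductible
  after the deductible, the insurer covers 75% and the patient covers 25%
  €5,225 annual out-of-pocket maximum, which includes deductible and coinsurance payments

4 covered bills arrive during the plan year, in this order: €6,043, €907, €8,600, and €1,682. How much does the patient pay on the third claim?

€1,795.50

Claim 1 — €6,043: €2,256 finishes the deductible; €3,787 goes to coinsurance; patient's 25% is €946.75. Patient owes €3,202.75 (running OOP €3,202.75).
Claim 2 — €907: deductible met; 25% of €907 = €226.75. Patient owes €226.75 (running OOP €3,429.50).
Claim 3 — €8,600: deductible met; 25% of €8,600 = €2,150. OOP would hit €5,579.50 > €5,225, so the cap limits the patient to €5,225 − €3,429.50 = €1,795.50.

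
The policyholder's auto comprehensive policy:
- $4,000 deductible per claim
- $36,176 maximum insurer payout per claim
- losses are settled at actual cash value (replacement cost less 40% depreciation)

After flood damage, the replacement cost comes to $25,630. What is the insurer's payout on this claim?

At 40% depreciation, ACV = $25,630 − $10,252 = $15,378.
Subtract the deductible: $15,378 − $4,000 = $11,378.
$11,378 ≤ $36,176, so the limit doesn't bind; insurer pays $11,378.

$11,378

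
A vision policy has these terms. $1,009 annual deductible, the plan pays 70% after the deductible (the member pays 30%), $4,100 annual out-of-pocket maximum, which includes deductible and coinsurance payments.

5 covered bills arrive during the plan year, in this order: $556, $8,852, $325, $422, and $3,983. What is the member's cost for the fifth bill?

Bill 1, $556: fully absorbed by the deductible. Member pays $556; OOP now $556.
Bill 2, $8,852: $453 finishes the deductible; $8,399 goes to coinsurance; coinsurance $8,399 × 30% = $2,519.70. Member pays $2,972.70; OOP now $3,528.70.
Bill 3, $325: deductible met; 30% of $325 = $97.50. Member pays $97.50; OOP now $3,626.20.
Bill 4, $422: 30% coinsurance on $422 = $126.60. Member owes $126.60 (running OOP $3,752.80).
Bill 5, $3,983: deductible met; 30% of $3,983 = $1,194.90. That would push OOP to $4,947.70, over the $4,100 cap, so member pays $4,100 − $3,752.80 = $347.20.

$347.20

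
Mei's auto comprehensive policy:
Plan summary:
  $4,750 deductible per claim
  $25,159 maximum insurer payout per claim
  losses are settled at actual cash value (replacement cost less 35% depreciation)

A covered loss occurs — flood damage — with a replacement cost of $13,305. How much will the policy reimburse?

Depreciate 35%: the covered value is $13,305 × 0.65 = $8,648.25.
Less the $4,750 deductible: $8,648.25 − $4,750 = $3,898.25.
That's under the $25,159 cap, so the insurer reimburses the full $3,898.25.

$3,898.25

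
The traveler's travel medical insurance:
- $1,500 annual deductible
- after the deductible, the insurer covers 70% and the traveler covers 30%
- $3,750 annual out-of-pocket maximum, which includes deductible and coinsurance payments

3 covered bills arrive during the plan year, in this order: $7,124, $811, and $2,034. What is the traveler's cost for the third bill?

Claim 1 ($7,124): $1,500 to deductible, leaving $5,624; 30% of $5,624 = $1,687.20. Cost to traveler: $3,187.20. OOP to date $3,187.20.
Claim 2 ($811): 30% coinsurance on $811 = $243.30. Cost to traveler: $243.30. OOP to date $3,430.50.
Claim 3 ($2,034): deductible already satisfied, so traveler's share is 30% × $2,034 = $610.20. Adding that to $3,430.50 gives $4,040.70, past the $3,750 cap; traveler pays only $3,750 − $3,430.50 = $319.50.

$319.50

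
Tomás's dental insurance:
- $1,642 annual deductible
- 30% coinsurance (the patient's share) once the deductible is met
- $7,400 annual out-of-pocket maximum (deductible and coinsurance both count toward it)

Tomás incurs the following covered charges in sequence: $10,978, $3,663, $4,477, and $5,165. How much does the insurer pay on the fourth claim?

Claim 1 ($10,978): $1,642 finishes the deductible; $9,336 goes to coinsurance; coinsurance $9,336 × 30% = $2,800.80. Patient pays $4,442.80; OOP now $4,442.80. Insurer: $10,978 − $4,442.80 = $6,535.20.
Claim 2 ($3,663): deductible met; 30% of $3,663 = $1,098.90. Patient pays $1,098.90; OOP now $5,541.70. Plan pays $3,663 − $1,098.90 = $2,564.10.
Claim 3 ($4,477): 30% coinsurance on $4,477 = $1,343.10. Patient owes $1,343.10 (running OOP $6,884.80). Insurer: $4,477 − $1,343.10 = $3,133.90.
Claim 4 ($5,165): deductible met; 30% of $5,165 = $1,549.50. That would push OOP to $8,434.30, over the $7,400 cap, so patient pays $7,400 − $6,884.80 = $515.20. Insurer: $5,165 − $515.20 = $4,649.80.

$4,649.80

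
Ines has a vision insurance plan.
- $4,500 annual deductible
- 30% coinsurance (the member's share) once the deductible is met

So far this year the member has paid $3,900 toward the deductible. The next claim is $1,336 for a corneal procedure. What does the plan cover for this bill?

$515.20

$3,900 of the $4,500 deductible is already met, leaving $600.
The remaining $736 (= $1,336 − $600) moves to coinsurance.
Coinsurance: $736 × 30% = $220.80.
Member responsibility: $600 + $220.80 = $820.80.
The plan picks up $1,336 − $820.80 = $515.20.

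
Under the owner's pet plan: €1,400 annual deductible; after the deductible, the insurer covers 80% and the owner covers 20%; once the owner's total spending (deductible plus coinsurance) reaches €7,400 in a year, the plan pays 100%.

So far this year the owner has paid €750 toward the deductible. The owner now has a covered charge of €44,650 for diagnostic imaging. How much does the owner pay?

Remaining deductible: €1,400 − €750 = €650.
The remaining €44,000 (= €44,650 − €650) moves to coinsurance.
Owner's 20% share of €44,000 is €8,800.
That puts the owner's cost at €650 + €8,800 = €9,450 before any cap.
Year-to-date out-of-pocket would reach €750 + €9,450 = €10,200, above the €7,400 maximum, so the owner pays only €7,400 − €750 = €6,650.

€6,650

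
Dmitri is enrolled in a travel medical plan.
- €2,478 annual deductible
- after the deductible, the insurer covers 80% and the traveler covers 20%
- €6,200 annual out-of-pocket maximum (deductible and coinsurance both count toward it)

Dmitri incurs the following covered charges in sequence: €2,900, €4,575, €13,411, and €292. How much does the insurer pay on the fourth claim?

Claim 1 (€2,900): deductible takes €2,478, €422 remains; traveler's 20% is €84.40. Traveler owes €2,562.40 (running OOP €2,562.40). Insurer: €2,900 − €2,562.40 = €337.60.
Claim 2 (€4,575): 20% coinsurance on €4,575 = €915. Traveler owes €915 (running OOP €3,477.40). Plan pays €4,575 − €915 = €3,660.
Claim 3 (€13,411): 20% coinsurance on €13,411 = €2,682.20. Traveler pays €2,682.20; OOP now €6,159.60. Insurer: €13,411 − €2,682.20 = €10,728.80.
Claim 4 (€292): deductible met; 20% of €292 = €58.40. Adding that to €6,159.60 gives €6,218, past the €6,200 cap; traveler pays only €6,200 − €6,159.60 = €40.40. Plan pays €292 − €40.40 = €251.60.

€251.60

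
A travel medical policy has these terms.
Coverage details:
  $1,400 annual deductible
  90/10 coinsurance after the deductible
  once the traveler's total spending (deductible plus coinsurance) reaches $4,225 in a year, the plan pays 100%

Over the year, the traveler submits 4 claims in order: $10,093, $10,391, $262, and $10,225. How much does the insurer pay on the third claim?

$235.80

Claim 1 — $10,093: $1,400 finishes the deductible; $8,693 goes to coinsurance; traveler's 10% is $869.30. Traveler owes $2,269.30 (running OOP $2,269.30). Plan pays $10,093 − $2,269.30 = $7,823.70.
Claim 2 — $10,391: 10% coinsurance on $10,391 = $1,039.10. Cost to traveler: $1,039.10. OOP to date $3,308.40. Plan pays $10,391 − $1,039.10 = $9,351.90.
Claim 3 — $262: 10% coinsurance on $262 = $26.20. Traveler owes $26.20 (running OOP $3,334.60). Insurer: $262 − $26.20 = $235.80.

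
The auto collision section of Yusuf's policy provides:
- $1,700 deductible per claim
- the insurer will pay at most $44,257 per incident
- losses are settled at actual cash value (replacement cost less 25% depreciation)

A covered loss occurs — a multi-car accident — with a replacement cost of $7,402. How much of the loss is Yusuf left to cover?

$3,550.50

Depreciate 25%: the covered value is $7,402 × 0.75 = $5,551.50.
Subtract the deductible: $5,551.50 − $1,700 = $3,851.50.
$3,851.50 ≤ $44,257, so the limit doesn't bind; insurer pays $3,851.50.
Out of pocket: $7,402 − $3,851.50 = $3,550.50.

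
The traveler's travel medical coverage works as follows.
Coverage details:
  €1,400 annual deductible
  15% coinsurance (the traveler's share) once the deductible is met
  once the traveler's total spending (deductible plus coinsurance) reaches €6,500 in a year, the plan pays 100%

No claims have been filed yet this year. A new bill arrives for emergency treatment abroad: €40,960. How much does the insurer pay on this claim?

€34,460

The full €1,400 deductible is still open; €1,400 of this bill applies to it.
The remaining €39,560 (= €40,960 − €1,400) moves to coinsurance.
Coinsurance: €39,560 × 15% = €5,934.
That puts the traveler's cost at €1,400 + €5,934 = €7,334 before any cap.
Year-to-date out-of-pocket would reach €0 + €7,334 = €7,334, above the €6,500 maximum, so the traveler pays only €6,500 − €0 = €6,500.
The insurer covers the remainder: €40,960 − €6,500 = €34,460.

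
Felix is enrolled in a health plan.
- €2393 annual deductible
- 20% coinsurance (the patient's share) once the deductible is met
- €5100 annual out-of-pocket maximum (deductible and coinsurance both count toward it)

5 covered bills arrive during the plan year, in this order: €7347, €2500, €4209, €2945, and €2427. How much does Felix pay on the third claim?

€841.80

Bill 1, €7347: €2393 finishes the deductible; €4954 goes to coinsurance; 20% of €4954 = €990.80. Patient owes €3383.80 (running OOP €3383.80).
Bill 2, €2500: deductible already satisfied, so patient's share is 20% × €2500 = €500. Patient pays €500; OOP now €3883.80.
Bill 3, €4209: 20% coinsurance on €4209 = €841.80. Cost to patient: €841.80. OOP to date €4725.60.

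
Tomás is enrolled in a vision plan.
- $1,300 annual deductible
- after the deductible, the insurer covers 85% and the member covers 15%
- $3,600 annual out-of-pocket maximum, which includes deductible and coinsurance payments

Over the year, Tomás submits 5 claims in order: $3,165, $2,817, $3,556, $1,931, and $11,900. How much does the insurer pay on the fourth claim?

$1,641.35

Claim 1 ($3,165): deductible takes $1,300, $1,865 remains; member's 15% is $279.75. Member pays $1,579.75; OOP now $1,579.75. Plan pays $3,165 − $1,579.75 = $1,585.25.
Claim 2 ($2,817): 15% coinsurance on $2,817 = $422.55. Member owes $422.55 (running OOP $2,002.30). Insurer: $2,817 − $422.55 = $2,394.45.
Claim 3 ($3,556): 15% coinsurance on $3,556 = $533.40. Member pays $533.40; OOP now $2,535.70. Plan pays $3,556 − $533.40 = $3,022.60.
Claim 4 ($1,931): deductible met; 15% of $1,931 = $289.65. Cost to member: $289.65. OOP to date $2,825.35. Insurer: $1,931 − $289.65 = $1,641.35.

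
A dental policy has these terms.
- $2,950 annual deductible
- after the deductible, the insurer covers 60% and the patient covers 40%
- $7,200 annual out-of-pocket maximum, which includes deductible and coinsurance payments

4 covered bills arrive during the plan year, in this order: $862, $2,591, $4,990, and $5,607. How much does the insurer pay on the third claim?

Bill 1, $862: entire amount goes to the deductible. Patient pays $862; OOP now $862. Plan pays $862 − $862 = $0.
Bill 2, $2,591: $2,088 finishes the deductible; $503 goes to coinsurance; coinsurance $503 × 40% = $201.20. Cost to patient: $2,289.20. OOP to date $3,151.20. Insurer: $2,591 − $2,289.20 = $301.80.
Bill 3, $4,990: deductible already satisfied, so patient's share is 40% × $4,990 = $1,996. Cost to patient: $1,996. OOP to date $5,147.20. Insurer: $4,990 − $1,996 = $2,994.

$2,994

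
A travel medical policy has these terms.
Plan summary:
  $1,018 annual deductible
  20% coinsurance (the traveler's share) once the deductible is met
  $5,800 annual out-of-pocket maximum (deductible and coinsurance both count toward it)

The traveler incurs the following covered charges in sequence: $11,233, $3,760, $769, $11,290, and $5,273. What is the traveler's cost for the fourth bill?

Claim 1 — $11,233: deductible takes $1,018, $10,215 remains; coinsurance $10,215 × 20% = $2,043. Cost to traveler: $3,061. OOP to date $3,061.
Claim 2 — $3,760: deductible already satisfied, so traveler's share is 20% × $3,760 = $752. Traveler owes $752 (running OOP $3,813).
Claim 3 — $769: deductible already satisfied, so traveler's share is 20% × $769 = $153.80. Traveler pays $153.80; OOP now $3,966.80.
Claim 4 — $11,290: 20% coinsurance on $11,290 = $2,258. OOP would hit $6,224.80 > $5,800, so the cap limits the traveler to $5,800 − $3,966.80 = $1,833.20.

$1,833.20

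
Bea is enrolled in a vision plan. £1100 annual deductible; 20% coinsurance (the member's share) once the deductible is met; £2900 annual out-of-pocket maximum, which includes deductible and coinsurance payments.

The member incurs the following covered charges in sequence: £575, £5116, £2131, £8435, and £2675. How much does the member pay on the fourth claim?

£455.60

#1 (£575): entire amount goes to the deductible. Member owes £575 (running OOP £575).
#2 (£5116): deductible takes £525, £4591 remains; 20% of £4591 = £918.20. Member pays £1443.20; OOP now £2018.20.
#3 (£2131): deductible already satisfied, so member's share is 20% × £2131 = £426.20. Cost to member: £426.20. OOP to date £2444.40.
#4 (£8435): 20% coinsurance on £8435 = £1687. That would push OOP to £4131.40, over the £2900 cap, so member pays £2900 − £2444.40 = £455.60.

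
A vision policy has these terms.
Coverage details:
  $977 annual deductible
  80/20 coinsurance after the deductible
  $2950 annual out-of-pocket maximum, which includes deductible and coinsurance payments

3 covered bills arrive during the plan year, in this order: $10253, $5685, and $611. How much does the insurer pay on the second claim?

$5567.20

Bill 1, $10253: $977 finishes the deductible; $9276 goes to coinsurance; 20% of $9276 = $1855.20. Member owes $2832.20 (running OOP $2832.20). Insurer: $10253 − $2832.20 = $7420.80.
Bill 2, $5685: 20% coinsurance on $5685 = $1137. Adding that to $2832.20 gives $3969.20, past the $2950 cap; member pays only $2950 − $2832.20 = $117.80. Plan pays $5685 − $117.80 = $5567.20.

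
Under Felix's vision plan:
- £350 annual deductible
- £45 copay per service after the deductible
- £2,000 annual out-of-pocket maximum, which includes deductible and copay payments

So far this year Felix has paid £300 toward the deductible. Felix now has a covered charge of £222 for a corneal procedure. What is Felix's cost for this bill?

£300 of the £350 deductible is already met, leaving £50.
That leaves £222 − £50 = £172 for the copay.
Copay on this service: £45.
That puts the member's cost at £50 + £45 = £95 before any cap.
Total out-of-pocket so far would be £300 + £95 = £395, below the £2,000 cap — no reduction.

£95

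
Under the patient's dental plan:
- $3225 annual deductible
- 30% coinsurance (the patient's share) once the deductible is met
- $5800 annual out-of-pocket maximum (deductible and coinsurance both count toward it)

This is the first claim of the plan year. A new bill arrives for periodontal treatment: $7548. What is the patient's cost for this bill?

Nothing has been paid toward the $3225 deductible, so the first $3225 of this charge is applied there.
After the $3225 deductible portion, $7548 − $3225 = $4323 is subject to coinsurance.
30% of $4323 = $1296.90 falls to the patient.
So the patient owes $3225 + $1296.90 = $4521.90 before any cap.
Total out-of-pocket so far would be $0 + $4521.90 = $4521.90, below the $5800 cap — no reduction.

$4521.90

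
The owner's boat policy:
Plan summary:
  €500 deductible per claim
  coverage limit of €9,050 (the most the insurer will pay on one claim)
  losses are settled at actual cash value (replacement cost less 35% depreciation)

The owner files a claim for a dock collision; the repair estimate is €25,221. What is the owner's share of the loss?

At 35% depreciation, ACV = €25,221 − €8,827.35 = €16,393.65.
After the deductible, €16,393.65 − €500 = €15,893.65 remains.
The €9,050 per-incident cap binds; insurer pays €9,050.
The owner bears the rest of the original loss: €25,221 − €9,050 = €16,171.

€16,171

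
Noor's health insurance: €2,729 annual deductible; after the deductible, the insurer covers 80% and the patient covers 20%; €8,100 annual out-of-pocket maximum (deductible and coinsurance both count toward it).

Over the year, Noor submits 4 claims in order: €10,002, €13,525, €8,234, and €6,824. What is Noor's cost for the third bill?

#1 (€10,002): €2,729 to deductible, leaving €7,273; patient's 20% is €1,454.60. Patient pays €4,183.60; OOP now €4,183.60.
#2 (€13,525): deductible already satisfied, so patient's share is 20% × €13,525 = €2,705. Patient owes €2,705 (running OOP €6,888.60).
#3 (€8,234): 20% coinsurance on €8,234 = €1,646.80. That would push OOP to €8,535.40, over the €8,100 cap, so patient pays €8,100 − €6,888.60 = €1,211.40.

€1,211.40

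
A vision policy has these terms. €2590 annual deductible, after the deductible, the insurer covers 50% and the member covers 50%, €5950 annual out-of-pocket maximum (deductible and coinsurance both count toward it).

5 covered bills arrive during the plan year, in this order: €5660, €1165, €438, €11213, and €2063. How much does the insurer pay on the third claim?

€219

Claim 1 — €5660: €2590 finishes the deductible; €3070 goes to coinsurance; coinsurance €3070 × 50% = €1535. Cost to member: €4125. OOP to date €4125. Plan pays €5660 − €4125 = €1535.
Claim 2 — €1165: deductible already satisfied, so member's share is 50% × €1165 = €582.50. Member owes €582.50 (running OOP €4707.50). Plan pays €1165 − €582.50 = €582.50.
Claim 3 — €438: 50% coinsurance on €438 = €219. Member owes €219 (running OOP €4926.50). Insurer: €438 − €219 = €219.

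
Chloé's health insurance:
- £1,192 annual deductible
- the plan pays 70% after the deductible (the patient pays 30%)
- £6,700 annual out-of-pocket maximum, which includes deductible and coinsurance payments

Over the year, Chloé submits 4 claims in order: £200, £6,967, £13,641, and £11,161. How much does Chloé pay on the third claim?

Claim 1 — £200: fully absorbed by the deductible. Patient owes £200 (running OOP £200).
Claim 2 — £6,967: deductible takes £992, £5,975 remains; coinsurance £5,975 × 30% = £1,792.50. Cost to patient: £2,784.50. OOP to date £2,984.50.
Claim 3 — £13,641: deductible met; 30% of £13,641 = £4,092.30. Adding that to £2,984.50 gives £7,076.80, past the £6,700 cap; patient pays only £6,700 − £2,984.50 = £3,715.50.

£3,715.50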